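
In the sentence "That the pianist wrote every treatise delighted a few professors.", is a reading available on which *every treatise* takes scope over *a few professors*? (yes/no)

No

*every treatise* occurs within the sentential subject *that the pianist wrote every treatise*.
The Sentential Subject Constraint rules out raising the quantifier out of the that-clause subject.
*every treatise* is confined to the island and cannot take scope over *a few professors*.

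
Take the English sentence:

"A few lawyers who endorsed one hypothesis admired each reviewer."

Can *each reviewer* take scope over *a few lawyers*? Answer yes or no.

*each reviewer* sits in the matrix clause, not in the relative clause on *a few lawyers*.
No island intervenes, so both surface and inverse scope are derivable.

Yes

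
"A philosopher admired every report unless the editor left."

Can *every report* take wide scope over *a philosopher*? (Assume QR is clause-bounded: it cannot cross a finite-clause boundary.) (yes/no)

Yes

Neither queried DP is inside the adjunct, so the adjunct-island constraint does not apply.
Since no island is crossed, the inverse ordering is licensed alongside surface scope.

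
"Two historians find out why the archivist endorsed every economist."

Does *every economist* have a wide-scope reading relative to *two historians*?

*every economist* sits inside the embedded question *why the archivist endorsed every economist*.
An indirect question is a wh-island; the filled [Spec,CP] blocks QR across the CP edge.
So *every economist* cannot raise to a position above *two historians*.

No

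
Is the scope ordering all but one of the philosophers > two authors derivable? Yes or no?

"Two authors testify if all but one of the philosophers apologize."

No

The DP *all but one of the philosophers* is contained in the adjunct clause *if all but one of the philosophers apologize*.
Since the clause is an adjunct (not a complement), the Adjunct Condition blocks QR across its edge.
*all but one of the philosophers* is confined to the island and cannot take scope over *two authors*.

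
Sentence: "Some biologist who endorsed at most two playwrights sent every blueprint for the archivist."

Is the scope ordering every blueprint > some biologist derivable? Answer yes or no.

Yes

The relative clause *who endorsed at most two playwrights* modifies *some biologist*, but *every blueprint* is not inside that relative clause — it is an argument of the matrix verb.
With no island boundary between them, the object can take inverse scope over the subject via ordinary QR within the clause.
So *every blueprint* > *some biologist* is among the available readings.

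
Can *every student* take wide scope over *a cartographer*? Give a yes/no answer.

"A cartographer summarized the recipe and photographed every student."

No

*every student* occurs within one conjunct of the coordinate structure (*photographed every student*).
Coordinate structures are islands for non-across-the-board movement, QR included.
*every student* is confined to the island and cannot take scope over *a cartographer*.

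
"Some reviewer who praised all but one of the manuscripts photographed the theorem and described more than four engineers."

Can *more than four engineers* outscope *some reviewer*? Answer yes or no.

*more than four engineers* occurs within one conjunct of the coordinate structure (*described more than four engineers*).
The Coordinate Structure Constraint blocks movement (including QR) out of a single conjunct.
The inverse ordering *more than four engineers* > *some reviewer* is therefore underivable.

No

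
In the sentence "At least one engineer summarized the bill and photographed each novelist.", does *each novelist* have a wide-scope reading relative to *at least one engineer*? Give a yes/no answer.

*each novelist* is embedded in one conjunct of the coordinate structure (*photographed each novelist*).
A quantifier cannot raise out of one conjunct of a coordination across the whole coordinate structure — the CSC applies to QR.
*each novelist* is confined to the island and cannot take scope over *at least one engineer*.

No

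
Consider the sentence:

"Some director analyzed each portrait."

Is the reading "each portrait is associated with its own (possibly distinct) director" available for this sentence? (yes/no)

Yes

This is the *each portrait* > *some director* reading.
*each portrait* and *some director* are in the same minimal clause.
Since no island is crossed, the inverse ordering is licensed alongside surface scope.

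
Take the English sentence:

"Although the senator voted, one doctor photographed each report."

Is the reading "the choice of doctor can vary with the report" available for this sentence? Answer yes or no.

Yes

That reading corresponds to *each report* > *one doctor*.
Neither queried DP is inside the adjunct, so the adjunct-island constraint does not apply.
QR within a single clause is free, so the lower quantifier may take scope over the higher one.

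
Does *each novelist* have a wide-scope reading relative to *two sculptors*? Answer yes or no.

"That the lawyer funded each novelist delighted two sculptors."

No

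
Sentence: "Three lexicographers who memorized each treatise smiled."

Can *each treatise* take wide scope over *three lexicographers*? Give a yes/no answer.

No

The target quantifier *each treatise* is part of the relative clause *who memorized each treatise*.
Quantifiers inside a relative clause are trapped there; the RC boundary blocks QR.
The inverse ordering *each treatise* > *three lexicographers* is therefore underivable.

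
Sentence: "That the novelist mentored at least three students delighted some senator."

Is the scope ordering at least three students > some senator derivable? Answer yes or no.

*at least three students* sits inside the sentential subject *that the novelist mentored at least three students*.
Subjects — clausal subjects included — are islands for extraction, and QR is no exception.
*at least three students* > *some senator* would require crossing that boundary, which is illicit.

No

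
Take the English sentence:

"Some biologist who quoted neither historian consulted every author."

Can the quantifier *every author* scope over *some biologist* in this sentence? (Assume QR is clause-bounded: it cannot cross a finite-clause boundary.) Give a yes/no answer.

Yes

Although the sentence contains a relative clause (*who quoted neither historian*), *every author* is outside it, in the matrix VP.
Nothing blocks QR of the lower DP to a position above the higher one, so inverse scope is available.
Both orderings are possible: *some biologist* > *every author* and *every author* > *some biologist*.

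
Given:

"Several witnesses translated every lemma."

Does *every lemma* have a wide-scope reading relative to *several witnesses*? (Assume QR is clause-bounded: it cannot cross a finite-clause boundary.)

Yes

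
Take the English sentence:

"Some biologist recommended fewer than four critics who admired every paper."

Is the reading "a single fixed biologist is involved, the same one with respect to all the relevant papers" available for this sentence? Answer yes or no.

That reading corresponds to *some biologist* > *every paper*.
Surface scope (*some biologist* > *every paper*) is always derivable; islands only block QR, not in-situ interpretation.

Yes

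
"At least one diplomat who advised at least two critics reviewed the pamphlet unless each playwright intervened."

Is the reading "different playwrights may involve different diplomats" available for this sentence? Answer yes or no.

No

That reading corresponds to *each playwright* > *at least one diplomat*.
*each playwright* occurs within the adjunct clause *unless each playwright intervened*.
Adjunct clauses are scope islands: a quantifier inside an adjunct cannot raise into the matrix clause.
*each playwright* > *at least one diplomat* would require crossing that boundary, which is illicit.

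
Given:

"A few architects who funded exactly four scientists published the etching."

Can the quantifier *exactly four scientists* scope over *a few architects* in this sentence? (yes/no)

Structurally, *exactly four scientists* is inside the relative clause *who funded exactly four scientists*.
Relative clauses are scope islands: a quantifier cannot QR out of a relative clause to take scope in the matrix clause.
*exactly four scientists* is confined to the island and cannot take scope over *a few architects*.

No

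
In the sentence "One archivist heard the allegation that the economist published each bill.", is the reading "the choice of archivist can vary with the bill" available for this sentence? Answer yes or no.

This is the *each bill* > *one archivist* reading.
*each bill* is embedded in the complex NP *the allegation that the economist published each bill*.
The Complex NP Constraint bars QR out of the complement clause of a noun.
*each bill* > *one archivist* would require crossing that boundary, which is illicit.
(Only the surface reading survives: one fixed archivist with respect to all the relevant bills.)

No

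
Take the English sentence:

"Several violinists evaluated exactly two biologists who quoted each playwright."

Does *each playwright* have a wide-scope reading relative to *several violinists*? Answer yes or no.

*each playwright* occurs within the relative clause *who quoted each playwright* modifying *exactly two biologists*.
Relative clauses are scope islands: a quantifier cannot QR out of a relative clause to take scope in the matrix clause.
So the wide-scope reading for *each playwright* is blocked.

No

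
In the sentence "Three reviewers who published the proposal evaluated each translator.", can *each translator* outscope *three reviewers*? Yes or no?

Yes

Although the sentence contains a relative clause (*who published the proposal*), *each translator* is outside it, in the matrix VP.
Ordinary QR to a clause-peripheral position gives the wide-scope LF for the lower DP.
The sentence is scopally ambiguous between *three reviewers* > *each translator* and *each translator* > *three reviewers*.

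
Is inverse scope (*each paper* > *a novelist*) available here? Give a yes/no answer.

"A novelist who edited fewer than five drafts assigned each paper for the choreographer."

Yes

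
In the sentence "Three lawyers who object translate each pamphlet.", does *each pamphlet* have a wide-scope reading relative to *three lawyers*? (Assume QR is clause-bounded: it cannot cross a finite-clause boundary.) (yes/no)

Yes

*each pamphlet* sits in the matrix clause, not in the relative clause on *three lawyers*.
Since no island is crossed, the inverse ordering is licensed alongside surface scope.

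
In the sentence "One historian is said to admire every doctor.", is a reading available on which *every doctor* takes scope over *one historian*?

Raising constructions are monoclausal for scope purposes; *every doctor* is not separated from *one historian* by any island.
With no island boundary between them, the object can take inverse scope over the subject via ordinary QR within the clause.
So *every doctor* > *one historian* is among the available readings.

Yes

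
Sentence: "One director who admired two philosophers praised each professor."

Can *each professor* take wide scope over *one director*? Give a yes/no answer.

Yes

Although the sentence contains a relative clause (*who admired two philosophers*), *each professor* is outside it, in the matrix VP.
QR within a single clause is free, so the lower quantifier may take scope over the higher one.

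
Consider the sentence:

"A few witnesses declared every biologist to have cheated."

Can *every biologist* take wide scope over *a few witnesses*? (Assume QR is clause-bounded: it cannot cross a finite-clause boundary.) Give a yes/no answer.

*every biologist* is the subject of an ECM infinitive — the infinitival complement of an ECM verb is not a scope island, so *every biologist* can raise into the matrix clause.
Since no island is crossed, the inverse ordering is licensed alongside surface scope.
The sentence is scopally ambiguous between *a few witnesses* > *every biologist* and *every biologist* > *a few witnesses*.

Yes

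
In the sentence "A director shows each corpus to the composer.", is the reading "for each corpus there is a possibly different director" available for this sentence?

The paraphrase describes the scope ordering *each corpus* > *a director*.
*each corpus* and *a director* are in the same minimal clause.
Nothing blocks QR of the lower DP to a position above the higher one, so inverse scope is available.
The sentence is scopally ambiguous between *a director* > *each corpus* and *each corpus* > *a director*.

Yes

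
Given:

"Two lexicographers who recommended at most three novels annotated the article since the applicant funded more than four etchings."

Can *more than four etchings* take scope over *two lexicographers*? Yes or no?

No

The target quantifier *more than four etchings* is part of the adjunct clause *since the applicant funded more than four etchings*.
The adjunct-island constraint bars QR out of an adverbial clause.
Hence only narrow scope for *more than four etchings* (under *two lexicographers*) survives.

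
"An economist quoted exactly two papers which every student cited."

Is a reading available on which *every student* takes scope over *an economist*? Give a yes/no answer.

*every student* sits inside the relative clause *which every student cited* modifying *exactly two papers*.
Relative clauses are scope islands: a quantifier cannot QR out of a relative clause to take scope in the matrix clause.
So *every student* cannot raise to a position above *an economist*.

No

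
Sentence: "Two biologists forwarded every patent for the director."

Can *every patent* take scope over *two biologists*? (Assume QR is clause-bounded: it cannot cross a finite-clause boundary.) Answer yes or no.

Both DPs are arguments of the same predicate; there is no clause or island boundary between them.
No island intervenes, so both surface and inverse scope are derivable.
Both orderings are possible: *two biologists* > *every patent* and *every patent* > *two biologists*.

Yes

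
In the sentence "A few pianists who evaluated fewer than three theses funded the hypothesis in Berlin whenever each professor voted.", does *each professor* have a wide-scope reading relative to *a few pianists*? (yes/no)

No

*each professor* sits inside the adjunct clause *whenever each professor voted*.
The adjunct-island constraint bars QR out of an adverbial clause.
So *each professor* cannot raise to a position above *a few pianists*.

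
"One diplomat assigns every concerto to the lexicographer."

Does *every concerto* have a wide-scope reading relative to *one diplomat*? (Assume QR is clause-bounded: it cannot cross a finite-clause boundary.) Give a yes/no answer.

Yes

*one diplomat* and *every concerto* are co-arguments of the matrix verb, with nothing but a clause-internal boundary between them.
Nothing blocks QR of the lower DP to a position above the higher one, so inverse scope is available.
Both orderings are possible: *one diplomat* > *every concerto* and *every concerto* > *one diplomat*.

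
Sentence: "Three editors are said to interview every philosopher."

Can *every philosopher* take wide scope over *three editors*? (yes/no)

Raising constructions are monoclausal for scope purposes; *every philosopher* is not separated from *three editors* by any island.
Nothing blocks QR of the lower DP to a position above the higher one, so inverse scope is available.
Both orderings are possible: *three editors* > *every philosopher* and *every philosopher* > *three editors*.

Yes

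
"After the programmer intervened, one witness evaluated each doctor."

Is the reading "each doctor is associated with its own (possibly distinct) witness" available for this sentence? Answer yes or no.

This is the *each doctor* > *one witness* reading.
The adjunct clause does not contain *each doctor*, which is the matrix object.
Clause-internal QR can adjoin the lower DP above the subject, yielding the inverse reading.

Yes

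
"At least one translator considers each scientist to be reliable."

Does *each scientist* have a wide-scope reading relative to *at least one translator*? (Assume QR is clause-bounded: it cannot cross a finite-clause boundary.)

Yes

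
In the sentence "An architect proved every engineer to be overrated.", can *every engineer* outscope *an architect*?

*every engineer* is an ECM subject; ECM complements are not islands, and the embedded quantifier may take matrix scope.
QR within a single clause is free, so the lower quantifier may take scope over the higher one.

Yes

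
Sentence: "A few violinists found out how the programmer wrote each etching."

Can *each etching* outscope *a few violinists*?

No

*each etching* is embedded in the embedded question *how the programmer wrote each etching*.
Embedded wh-clauses are opaque for QR, so the quantifier stays inside the question.
*each etching* is confined to the island and cannot take scope over *a few violinists*.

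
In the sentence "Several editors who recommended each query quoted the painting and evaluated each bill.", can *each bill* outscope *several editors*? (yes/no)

The target quantifier *each bill* is part of one conjunct of the coordinate structure (*evaluated each bill*).
QR out of a conjunct would have to apply non-ATB, which the CSC forbids.
So the wide-scope reading for *each bill* is blocked.

No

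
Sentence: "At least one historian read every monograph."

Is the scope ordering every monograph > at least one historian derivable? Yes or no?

Yes

*every monograph* is the matrix object and *at least one historian* the matrix subject; the two are clausemates.
No island intervenes, so both surface and inverse scope are derivable.
The sentence is scopally ambiguous between *at least one historian* > *every monograph* and *every monograph* > *at least one historian*.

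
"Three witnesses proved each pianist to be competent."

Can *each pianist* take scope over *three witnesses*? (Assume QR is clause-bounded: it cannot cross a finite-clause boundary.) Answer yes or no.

Yes

*each pianist* is an ECM subject; ECM complements are not islands, and the embedded quantifier may take matrix scope.
QR within a single clause is free, so the lower quantifier may take scope over the higher one.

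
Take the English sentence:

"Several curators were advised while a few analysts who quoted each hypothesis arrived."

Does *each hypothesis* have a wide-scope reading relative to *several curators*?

No

*each hypothesis* is embedded in the relative clause *who quoted each hypothesis*, which is itself inside the adjunct *while a few analysts who quoted each hypothesis arrived*.
Nested islands: the RC island is itself inside an adjunct island, so wide scope is doubly excluded.
So *each hypothesis* cannot raise to a position above *several curators*.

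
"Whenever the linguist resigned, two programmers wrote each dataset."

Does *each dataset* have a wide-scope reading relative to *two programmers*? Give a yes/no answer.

Yes

*each dataset* is a matrix argument; the adjunct is an island but the target quantifier is outside it.
With no island boundary between them, the object can take inverse scope over the subject via ordinary QR within the clause.
The sentence is scopally ambiguous between *two programmers* > *each dataset* and *each dataset* > *two programmers*.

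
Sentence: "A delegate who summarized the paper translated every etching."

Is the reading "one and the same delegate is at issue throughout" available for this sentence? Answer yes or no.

The described interpretation is the *a delegate* > *every etching* scoping.
Surface scope (*a delegate* > *every etching*) is always derivable; islands only block QR, not in-situ interpretation.

Yes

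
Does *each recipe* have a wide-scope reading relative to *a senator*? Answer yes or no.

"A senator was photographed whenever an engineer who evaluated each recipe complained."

No

*each recipe* occurs within the relative clause *who evaluated each recipe*, which is itself inside the adjunct *whenever an engineer who evaluated each recipe complained*.
Even if one barrier were somehow void, the other would still block QR.
*each recipe* is confined to the island and cannot take scope over *a senator*.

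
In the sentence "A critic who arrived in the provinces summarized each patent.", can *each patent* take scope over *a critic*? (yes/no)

Yes

*each patent* is a matrix argument; only *a critic* is modified by the relative clause *who arrived in the provinces*, so the RC island is irrelevant to the target quantifier.
With no island boundary between them, the object can take inverse scope over the subject via ordinary QR within the clause.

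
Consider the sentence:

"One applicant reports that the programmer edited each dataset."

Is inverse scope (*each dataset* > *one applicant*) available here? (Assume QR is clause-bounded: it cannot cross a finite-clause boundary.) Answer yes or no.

No

The DP *each dataset* is contained in the finite complement clause *that the programmer edited each dataset*.
With QR restricted to its own tensed clause, the embedded quantifier cannot reach a matrix scope position.
So *each dataset* cannot raise to a position above *one applicant*.
(Only the surface reading survives: one fixed applicant with respect to all the relevant datasets.)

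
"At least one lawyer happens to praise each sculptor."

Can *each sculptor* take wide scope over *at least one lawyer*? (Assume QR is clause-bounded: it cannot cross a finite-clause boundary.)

Yes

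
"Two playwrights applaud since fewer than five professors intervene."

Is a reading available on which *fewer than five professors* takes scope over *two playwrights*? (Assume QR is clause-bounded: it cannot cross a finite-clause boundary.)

The target quantifier *fewer than five professors* is part of the adjunct clause *since fewer than five professors intervene*.
The adjunct-island constraint bars QR out of an adverbial clause.
So *fewer than five professors* cannot raise to a position above *two playwrights*.

No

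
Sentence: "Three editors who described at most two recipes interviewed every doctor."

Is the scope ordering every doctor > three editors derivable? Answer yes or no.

Yes

The RC *who described at most two recipes* is an island, but *every doctor* is not inside it — it is the matrix object, a clausemate of *three editors*.
Ordinary QR to a clause-peripheral position gives the wide-scope LF for the lower DP.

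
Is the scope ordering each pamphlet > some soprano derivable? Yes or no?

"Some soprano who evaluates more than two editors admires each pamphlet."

Yes

The RC *who evaluates more than two editors* is an island, but *each pamphlet* is not inside it — it is the matrix object, a clausemate of *some soprano*.
Clause-internal QR can adjoin the lower DP above the subject, yielding the inverse reading.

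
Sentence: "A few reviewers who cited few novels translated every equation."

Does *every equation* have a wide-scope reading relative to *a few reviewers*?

Yes

*every equation* is a matrix argument; only *a few reviewers* is modified by the relative clause *who cited few novels*, so the RC island is irrelevant to the target quantifier.
Since no island is crossed, the inverse ordering is licensed alongside surface scope.
The sentence is scopally ambiguous between *a few reviewers* > *every equation* and *every equation* > *a few reviewers*.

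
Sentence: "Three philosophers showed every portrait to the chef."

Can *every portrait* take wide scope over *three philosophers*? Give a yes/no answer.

Yes

*every portrait* and *three philosophers* are in the same minimal clause.
Ordinary QR to a clause-peripheral position gives the wide-scope LF for the lower DP.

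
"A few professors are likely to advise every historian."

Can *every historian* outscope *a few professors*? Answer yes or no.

Yes

Infinitival complements of raising predicates do not block QR; *every historian* and *a few professors* are effectively clausemates.
Ordinary QR to a clause-peripheral position gives the wide-scope LF for the lower DP.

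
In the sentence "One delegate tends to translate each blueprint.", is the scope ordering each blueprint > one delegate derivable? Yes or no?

The matrix predicate is a raising verb, whose infinitival complement is not a scope island — *each blueprint* can QR into the matrix clause.
Clause-internal QR can adjoin the lower DP above the subject, yielding the inverse reading.

Yes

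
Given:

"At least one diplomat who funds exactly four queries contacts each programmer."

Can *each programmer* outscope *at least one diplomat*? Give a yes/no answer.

Yes

*each programmer* is a matrix argument; only *at least one diplomat* is modified by the relative clause *who funds exactly four queries*, so the RC island is irrelevant to the target quantifier.
Ordinary QR to a clause-peripheral position gives the wide-scope LF for the lower DP.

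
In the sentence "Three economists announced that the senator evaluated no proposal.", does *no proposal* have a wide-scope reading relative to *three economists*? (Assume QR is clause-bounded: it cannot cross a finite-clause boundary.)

No

*no proposal* is embedded in the finite complement clause *that the senator evaluated no proposal*.
Under clause-bounded QR, a quantifier in an embedded finite clause cannot raise into the matrix clause.
*no proposal* is confined to the island and cannot take scope over *three economists*.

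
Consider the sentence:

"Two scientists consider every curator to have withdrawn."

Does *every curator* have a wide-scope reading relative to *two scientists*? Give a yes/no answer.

The ECM infinitive is scope-transparent — *every curator* is free to raise above *two scientists*.
Nothing blocks QR of the lower DP to a position above the higher one, so inverse scope is available.

Yes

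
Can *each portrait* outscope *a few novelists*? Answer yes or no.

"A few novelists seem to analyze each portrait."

The matrix predicate is a raising verb, whose infinitival complement is not a scope island — *each portrait* can QR into the matrix clause.
Ordinary QR to a clause-peripheral position gives the wide-scope LF for the lower DP.

Yes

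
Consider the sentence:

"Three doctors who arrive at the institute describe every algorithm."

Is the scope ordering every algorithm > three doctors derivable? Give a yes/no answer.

*every algorithm* is a matrix argument; only *three doctors* is modified by the relative clause *who arrive at the institute*, so the RC island is irrelevant to the target quantifier.
Clause-internal QR can adjoin the lower DP above the subject, yielding the inverse reading.
So *every algorithm* > *three doctors* is among the available readings.

Yes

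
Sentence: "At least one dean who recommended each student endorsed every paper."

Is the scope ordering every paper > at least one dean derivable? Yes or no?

*every paper* sits in the matrix clause, not in the relative clause on *at least one dean*.
QR within a single clause is free, so the lower quantifier may take scope over the higher one.
So *every paper* > *at least one dean* is among the available readings.

Yes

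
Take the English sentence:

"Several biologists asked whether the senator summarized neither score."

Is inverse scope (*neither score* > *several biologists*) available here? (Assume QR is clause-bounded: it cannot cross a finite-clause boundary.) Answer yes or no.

No

*neither score* is embedded in the embedded question *whether the senator summarized neither score*.
The wh-island constraint blocks QR out of an embedded interrogative.
There is no licit LF on which *neither score* c-commands *several biologists*.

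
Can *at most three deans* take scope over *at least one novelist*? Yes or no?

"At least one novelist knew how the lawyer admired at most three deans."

*at most three deans* is embedded in the embedded question *how the lawyer admired at most three deans*.
Embedded wh-clauses are opaque for QR, so the quantifier stays inside the question.
So the wide-scope reading for *at most three deans* is blocked.

No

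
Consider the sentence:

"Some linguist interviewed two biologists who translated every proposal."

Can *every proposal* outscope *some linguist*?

The target quantifier *every proposal* is part of the relative clause *who translated every proposal* modifying *two biologists*.
The relative clause forms an island for QR, so the quantifier is confined to the head noun's restrictor.
So *every proposal* cannot raise to a position above *some linguist*.
(Only the surface reading survives: one fixed linguist with respect to all the relevant proposals.)

No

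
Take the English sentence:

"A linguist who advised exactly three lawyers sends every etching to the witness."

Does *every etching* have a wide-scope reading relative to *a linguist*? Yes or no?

Yes

The relative clause *who advised exactly three lawyers* modifies *a linguist*, but *every etching* is not inside that relative clause — it is an argument of the matrix verb.
Clause-internal QR can adjoin the lower DP above the subject, yielding the inverse reading.
So *every etching* > *a linguist* is among the available readings.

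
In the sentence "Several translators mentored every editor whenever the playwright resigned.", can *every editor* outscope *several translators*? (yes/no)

The adjunct clause does not contain *every editor*, which is the matrix object.
Nothing blocks QR of the lower DP to a position above the higher one, so inverse scope is available.
The sentence is scopally ambiguous between *several translators* > *every editor* and *every editor* > *several translators*.

Yes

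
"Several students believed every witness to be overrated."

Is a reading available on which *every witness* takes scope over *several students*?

*every witness* is an ECM subject; ECM complements are not islands, and the embedded quantifier may take matrix scope.
No island intervenes, so both surface and inverse scope are derivable.
Both orderings are possible: *several students* > *every witness* and *every witness* > *several students*.

Yes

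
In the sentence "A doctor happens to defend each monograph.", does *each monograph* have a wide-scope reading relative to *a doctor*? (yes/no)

*each monograph* is inside a raising infinitive, which is transparent to QR (no CP barrier), so it behaves as a matrix argument.
QR within a single clause is free, so the lower quantifier may take scope over the higher one.

Yes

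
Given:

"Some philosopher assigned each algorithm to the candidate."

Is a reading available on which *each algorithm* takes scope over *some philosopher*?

Yes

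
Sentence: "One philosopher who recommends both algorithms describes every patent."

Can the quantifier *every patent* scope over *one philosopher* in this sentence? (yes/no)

Yes

*every patent* is a matrix argument; only *one philosopher* is modified by the relative clause *who recommends both algorithms*, so the RC island is irrelevant to the target quantifier.
Nothing blocks QR of the lower DP to a position above the higher one, so inverse scope is available.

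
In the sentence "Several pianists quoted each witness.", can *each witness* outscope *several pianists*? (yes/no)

Yes

*each witness* and *several pianists* are in the same minimal clause.
Since no island is crossed, the inverse ordering is licensed alongside surface scope.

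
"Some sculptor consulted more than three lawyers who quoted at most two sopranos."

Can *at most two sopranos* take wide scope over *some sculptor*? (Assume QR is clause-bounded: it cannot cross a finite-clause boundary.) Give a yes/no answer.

No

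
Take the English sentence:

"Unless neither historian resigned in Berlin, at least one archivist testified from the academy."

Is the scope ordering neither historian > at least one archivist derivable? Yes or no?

The DP *neither historian* is contained in the adjunct clause *unless neither historian resigned in Berlin*.
Since the clause is an adjunct (not a complement), the Adjunct Condition blocks QR across its edge.
So *neither historian* cannot raise to a position above *at least one archivist*.

No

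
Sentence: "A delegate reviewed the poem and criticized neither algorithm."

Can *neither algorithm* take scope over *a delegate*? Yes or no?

No

The target quantifier *neither algorithm* is part of one conjunct of the coordinate structure (*criticized neither algorithm*).
Asymmetric QR out of one conjunct violates the Coordinate Structure Constraint.
The inverse ordering *neither algorithm* > *a delegate* is therefore underivable.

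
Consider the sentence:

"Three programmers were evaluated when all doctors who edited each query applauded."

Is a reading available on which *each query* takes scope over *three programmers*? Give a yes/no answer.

No

Structurally, *each query* is inside the relative clause *who edited each query*, which is itself inside the adjunct *when all doctors who edited each query applauded*.
Nested islands: the RC island is itself inside an adjunct island, so wide scope is doubly excluded.
So *each query* cannot raise high enough to outscope *three programmers*; only the surface ordering *three programmers* > *each query* is available.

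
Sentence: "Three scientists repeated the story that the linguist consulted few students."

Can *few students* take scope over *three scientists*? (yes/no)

*few students* is embedded in the complex NP *the story that the linguist consulted few students*.
Noun-complement clauses are scope islands (the Complex NP Constraint): a quantifier inside one cannot scope into the matrix.
The inverse ordering *few students* > *three scientists* is therefore underivable.

No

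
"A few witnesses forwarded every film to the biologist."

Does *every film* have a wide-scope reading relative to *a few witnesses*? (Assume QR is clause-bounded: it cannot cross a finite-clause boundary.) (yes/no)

Yes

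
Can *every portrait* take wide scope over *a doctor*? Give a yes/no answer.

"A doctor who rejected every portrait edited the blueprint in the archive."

No

The target quantifier *every portrait* is part of the relative clause *who rejected every portrait*.
Relative clauses are scope islands: a quantifier cannot QR out of a relative clause to take scope in the matrix clause.
The inverse ordering *every portrait* > *a doctor* is therefore underivable.
(Only the surface reading survives: one fixed doctor with respect to all the relevant portraits.)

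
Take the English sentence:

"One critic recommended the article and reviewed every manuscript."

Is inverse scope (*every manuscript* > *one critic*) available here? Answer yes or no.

No

The target quantifier *every manuscript* is part of one conjunct of the coordinate structure (*reviewed every manuscript*).
Coordinate structures are islands for non-across-the-board movement, QR included.
There is no licit LF on which *every manuscript* c-commands *one critic*.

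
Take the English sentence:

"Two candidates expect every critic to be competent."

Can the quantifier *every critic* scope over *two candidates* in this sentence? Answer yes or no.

Yes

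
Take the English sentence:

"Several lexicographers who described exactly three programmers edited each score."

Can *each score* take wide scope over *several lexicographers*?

Yes

The relative clause *who described exactly three programmers* modifies *several lexicographers*, but *each score* is not inside that relative clause — it is an argument of the matrix verb.
Nothing blocks QR of the lower DP to a position above the higher one, so inverse scope is available.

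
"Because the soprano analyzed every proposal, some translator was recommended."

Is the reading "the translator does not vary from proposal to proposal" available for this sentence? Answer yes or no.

The paraphrase describes the scope ordering *some translator* > *every proposal*.
*some translator* is a matrix-clause argument and can take scope within the matrix clause over the constituent containing *every proposal*, so *some translator* > *every proposal* needs no island-crossing movement and is available.

Yes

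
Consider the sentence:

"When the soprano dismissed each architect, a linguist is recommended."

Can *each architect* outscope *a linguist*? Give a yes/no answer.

*each architect* is embedded in the adjunct clause *when the soprano dismissed each architect*.
Adjunct clauses are scope islands: a quantifier inside an adjunct cannot raise into the matrix clause.
So the wide-scope reading for *each architect* is blocked.

No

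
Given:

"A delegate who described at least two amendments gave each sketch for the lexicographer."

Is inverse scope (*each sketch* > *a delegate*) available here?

Yes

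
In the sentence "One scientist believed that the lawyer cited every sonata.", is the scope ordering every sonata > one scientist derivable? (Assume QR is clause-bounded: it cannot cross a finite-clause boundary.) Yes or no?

No

*every sonata* sits inside the finite complement clause *that the lawyer cited every sonata*.
Finite CP is the ceiling for QR here, by assumption.
*every sonata* > *one scientist* would require crossing that boundary, which is illicit.
(Only the surface reading survives: one fixed scientist with respect to all the relevant sonatas.)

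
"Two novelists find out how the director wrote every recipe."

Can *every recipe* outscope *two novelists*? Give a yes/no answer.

No

*every recipe* is embedded in the embedded question *how the director wrote every recipe*.
Embedded questions are wh-islands: a quantifier inside an indirect question cannot QR into the matrix clause.
Hence only narrow scope for *every recipe* (under *two novelists*) survives.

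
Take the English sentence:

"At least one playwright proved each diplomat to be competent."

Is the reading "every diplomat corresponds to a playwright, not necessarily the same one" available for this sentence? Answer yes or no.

Yes

This is the *each diplomat* > *at least one playwright* reading.
The ECM infinitive is scope-transparent — *each diplomat* is free to raise above *at least one playwright*.
QR within a single clause is free, so the lower quantifier may take scope over the higher one.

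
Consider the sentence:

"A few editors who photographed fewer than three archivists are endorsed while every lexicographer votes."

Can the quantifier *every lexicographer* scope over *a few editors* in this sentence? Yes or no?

No

Structurally, *every lexicographer* is inside the adjunct clause *while every lexicographer votes*.
The adjunct-island constraint bars QR out of an adverbial clause.
Hence only narrow scope for *every lexicographer* (under *a few editors*) survives.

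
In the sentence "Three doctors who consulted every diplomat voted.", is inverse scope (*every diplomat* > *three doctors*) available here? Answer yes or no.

No

*every diplomat* is embedded in the relative clause *who consulted every diplomat*.
Relative clauses block scope extraction: QR cannot target a position outside the modified NP.
So *every diplomat* cannot raise to a position above *three doctors*.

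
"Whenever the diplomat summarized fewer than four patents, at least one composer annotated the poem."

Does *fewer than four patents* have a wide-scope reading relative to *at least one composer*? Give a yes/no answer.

*fewer than four patents* sits inside the adjunct clause *whenever the diplomat summarized fewer than four patents*.
The adjunct-island constraint bars QR out of an adverbial clause.
So *fewer than four patents* cannot raise to a position above *at least one composer*.

No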